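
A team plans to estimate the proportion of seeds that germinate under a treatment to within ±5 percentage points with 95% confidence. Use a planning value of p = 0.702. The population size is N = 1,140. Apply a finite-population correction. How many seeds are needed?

For a proportion with margin E = 0.05 at 95% confidence, z = 1.960.
n = p̂(1−p̂)(z/E)² = 0.702 × 0.298 × (1.960/0.05)² = 321.46 — call this n₀.
Finite-population correction with N = 1,140: n = n₀ / (1 + (n₀−1)/N) = 321.46 / 1.281 = 250.94
Round up: n = 251.

n = 251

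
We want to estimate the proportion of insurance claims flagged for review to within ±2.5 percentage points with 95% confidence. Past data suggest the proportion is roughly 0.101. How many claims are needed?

For a proportion with margin E = 0.025 at 95% confidence, z = 1.960.
n = p̂(1−p̂)(z/E)² = 0.101 × 0.899 × (1.960/0.025)² = 558.10
Round up: n = 559.

559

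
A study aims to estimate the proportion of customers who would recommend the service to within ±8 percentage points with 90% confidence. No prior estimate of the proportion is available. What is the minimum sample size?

106

For a proportion with margin E = 0.08 at 90% confidence, z = 1.645.
With no prior estimate, use p = 0.5, which maximizes p(1−p) at 0.25.
n = 0.25 × (z/E)² = 0.25 × (1.645/0.08)² = 105.70
Round up: n = 106.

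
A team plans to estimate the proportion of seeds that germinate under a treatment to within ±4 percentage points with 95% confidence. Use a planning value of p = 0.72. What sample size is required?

485

For a proportion with margin E = 0.04 at 95% confidence, z = 1.960.
n = p̂(1−p̂)(z/E)² = 0.72 × 0.28 × (1.960/0.04)² = 484.04
Round up: n = 485.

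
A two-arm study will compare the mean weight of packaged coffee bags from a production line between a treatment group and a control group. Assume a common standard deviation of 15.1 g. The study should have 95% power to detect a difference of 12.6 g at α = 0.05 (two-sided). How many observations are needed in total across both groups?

76 total

For two equal groups, n per group = 2·((z_{α/2} + z_β)·σ/δ)².
z_{α/2} = 1.960; z_β = 1.645 (power 95%).
n = 2 × (3.605 × 15.1 / 12.6)² = 2 × 18.66 = 37.32
Round up: n = 38 per group.
Total across both groups: 2 × 38 = 76.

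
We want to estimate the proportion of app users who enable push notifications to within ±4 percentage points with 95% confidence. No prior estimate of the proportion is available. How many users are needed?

For a proportion with margin E = 0.04 at 95% confidence, z = 1.960.
With no prior estimate, use p = 0.5, which maximizes p(1−p) at 0.25.
n = 0.25 × (z/E)² = 0.25 × (1.960/0.04)² = 600.25
Round up: n = 601.

n = 601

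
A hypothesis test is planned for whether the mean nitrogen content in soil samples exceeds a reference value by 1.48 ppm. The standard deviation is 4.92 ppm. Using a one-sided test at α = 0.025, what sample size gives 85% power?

For a one-sample z-test, n = ((z_α + z_β)·σ/δ)².
z_α = 1.960 (one-sided α = 0.025); z_β = 1.036 (power 85% → β = 0.15).
n = (2.996 × 4.92 / 1.48)² = 99.20
Round up: n = 100.

n = 100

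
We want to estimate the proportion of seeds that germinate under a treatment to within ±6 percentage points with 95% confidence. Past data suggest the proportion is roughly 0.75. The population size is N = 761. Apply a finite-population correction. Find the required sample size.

159

For a proportion with margin E = 0.06 at 95% confidence, z = 1.960.
n = p̂(1−p̂)(z/E)² = 0.75 × 0.25 × (1.960/0.06)² = 200.08 — call this n₀.
Finite-population correction with N = 761: n = n₀ / (1 + (n₀−1)/N) = 200.08 / 1.262 = 158.54
Round up: n = 159.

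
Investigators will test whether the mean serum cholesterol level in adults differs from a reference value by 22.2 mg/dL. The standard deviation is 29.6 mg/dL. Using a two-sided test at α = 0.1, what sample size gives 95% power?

n = 20

For a one-sample z-test, n = ((z_{α/2} + z_β)·σ/δ)².
z_{α/2} = 1.645 (two-sided α = 0.1); z_β = 1.645 (power 95% → β = 0.05).
n = (3.290 × 29.6 / 22.2)² = 19.24
Round up: n = 20.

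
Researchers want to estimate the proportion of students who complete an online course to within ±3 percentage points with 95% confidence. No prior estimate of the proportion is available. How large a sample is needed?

For a proportion with margin E = 0.03 at 95% confidence, z = 1.960.
With no prior estimate, use p = 0.5, which maximizes p(1−p) at 0.25.
n = 0.25 × (z/E)² = 0.25 × (1.960/0.03)² = 1067.11
Round up: n = 1068.

n = 1068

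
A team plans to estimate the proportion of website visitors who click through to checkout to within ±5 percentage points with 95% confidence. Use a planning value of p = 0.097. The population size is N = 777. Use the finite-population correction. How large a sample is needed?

For a proportion with margin E = 0.05 at 95% confidence, z = 1.960.
n = p̂(1−p̂)(z/E)² = 0.097 × 0.903 × (1.960/0.05)² = 134.60 — call this n₀.
Finite-population correction with N = 777: n = n₀ / (1 + (n₀−1)/N) = 134.60 / 1.172 = 114.85
Round up: n = 115.

115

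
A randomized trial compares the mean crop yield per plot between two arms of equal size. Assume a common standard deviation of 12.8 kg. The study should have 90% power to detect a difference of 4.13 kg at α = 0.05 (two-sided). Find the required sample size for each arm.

For two equal groups, n per group = 2·((z_{α/2} + z_β)·σ/δ)².
z_{α/2} = 1.960; z_β = 1.282 (power 90%).
n = 2 × (3.242 × 12.8 / 4.13)² = 2 × 100.96 = 201.92
Round up: n = 202 per group.

202 per group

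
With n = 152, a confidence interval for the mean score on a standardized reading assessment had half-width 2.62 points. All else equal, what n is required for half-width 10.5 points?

n = 10

Margin of error scales as 1/√n, so n₂ = n₁·(E₁/E₂)².
n₂ = 152 × (2.62/10.5)² = 152 × 0.06226 = 9.46
Round up: n₂ = 10.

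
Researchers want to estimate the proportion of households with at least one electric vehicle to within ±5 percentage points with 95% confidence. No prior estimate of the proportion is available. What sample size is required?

385

For a proportion with margin E = 0.05 at 95% confidence, z = 1.960.
With no prior estimate, use p = 0.5, which maximizes p(1−p) at 0.25.
n = 0.25 × (z/E)² = 0.25 × (1.960/0.05)² = 384.16
Round up: n = 385.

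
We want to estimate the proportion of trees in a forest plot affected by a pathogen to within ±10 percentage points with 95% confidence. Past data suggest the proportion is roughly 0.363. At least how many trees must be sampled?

89

For a proportion with margin E = 0.1 at 95% confidence, z = 1.960.
n = p̂(1−p̂)(z/E)² = 0.363 × 0.637 × (1.960/0.1)² = 88.83
Round up: n = 89.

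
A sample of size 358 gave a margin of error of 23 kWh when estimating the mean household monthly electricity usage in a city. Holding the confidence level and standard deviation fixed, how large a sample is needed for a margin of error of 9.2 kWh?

Margin of error scales as 1/√n, so n₂ = n₁·(E₁/E₂)².
n₂ = 358 × (23/9.2)² = 358 × 6.25 = 2237.50
Round up: n₂ = 2238.

n = 2238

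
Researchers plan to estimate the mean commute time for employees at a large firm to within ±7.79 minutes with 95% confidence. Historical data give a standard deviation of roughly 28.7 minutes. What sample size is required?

n = 53

For a mean, the margin of error is E = z·σ/√n, so n = (zσ/E)².
At 95% confidence, z = 1.960.
n = (1.960 × 28.7 / 7.79)² = 52.14
Round up: n = 53.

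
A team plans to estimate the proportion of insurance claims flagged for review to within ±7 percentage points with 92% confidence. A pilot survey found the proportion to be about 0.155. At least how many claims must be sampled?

n = 82

For a proportion with margin E = 0.07 at 92% confidence, z = 1.751.
n = p̂(1−p̂)(z/E)² = 0.155 × 0.845 × (1.751/0.07)² = 81.95
Round up: n = 82.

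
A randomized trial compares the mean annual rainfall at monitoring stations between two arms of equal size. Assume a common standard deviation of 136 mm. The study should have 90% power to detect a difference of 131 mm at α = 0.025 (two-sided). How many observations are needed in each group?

27 per group

For two equal groups, n per group = 2·((z_{α/2} + z_β)·σ/δ)².
z_{α/2} = 2.241; z_β = 1.282 (power 90%).
n = 2 × (3.523 × 136 / 131)² = 2 × 13.38 = 26.76
Round up: n = 27 per group.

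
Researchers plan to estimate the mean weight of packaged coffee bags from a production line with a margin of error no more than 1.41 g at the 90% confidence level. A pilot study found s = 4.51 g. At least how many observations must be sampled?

For a mean, the margin of error is E = z·σ/√n, so n = (zσ/E)².
At 90% confidence, z = 1.645.
n = (1.645 × 4.51 / 1.41)² = 27.69
Round up: n = 28.

n = 28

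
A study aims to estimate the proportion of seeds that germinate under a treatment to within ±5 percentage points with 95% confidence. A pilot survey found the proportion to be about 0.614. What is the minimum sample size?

365

For a proportion with margin E = 0.05 at 95% confidence, z = 1.960.
n = p̂(1−p̂)(z/E)² = 0.614 × 0.386 × (1.960/0.05)² = 364.19
Round up: n = 365.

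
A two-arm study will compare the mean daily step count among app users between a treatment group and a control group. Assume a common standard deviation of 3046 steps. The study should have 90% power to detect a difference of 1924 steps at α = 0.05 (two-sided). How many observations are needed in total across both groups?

For two equal groups, n per group = 2·((z_{α/2} + z_β)·σ/δ)².
z_{α/2} = 1.960; z_β = 1.282 (power 90%).
n = 2 × (3.242 × 3046 / 1924)² = 2 × 26.34 = 52.68
Round up: n = 53 per group.
Total across both groups: 2 × 53 = 106.

106 total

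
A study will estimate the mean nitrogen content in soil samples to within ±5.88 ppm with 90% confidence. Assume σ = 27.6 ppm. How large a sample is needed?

For a mean, the margin of error is E = z·σ/√n, so n = (zσ/E)².
At 90% confidence, z = 1.645.
n = (1.645 × 27.6 / 5.88)² = 59.62
Round up: n = 60.

60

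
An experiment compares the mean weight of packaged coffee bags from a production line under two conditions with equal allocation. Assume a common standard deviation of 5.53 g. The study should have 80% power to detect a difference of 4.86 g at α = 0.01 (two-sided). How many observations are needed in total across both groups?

For two equal groups, n per group = 2·((z_{α/2} + z_β)·σ/δ)².
z_{α/2} = 2.576; z_β = 0.842 (power 80%).
n = 2 × (3.418 × 5.53 / 4.86)² = 2 × 15.13 = 30.26
Round up: n = 31 per group.
Total across both groups: 2 × 31 = 62.

62 total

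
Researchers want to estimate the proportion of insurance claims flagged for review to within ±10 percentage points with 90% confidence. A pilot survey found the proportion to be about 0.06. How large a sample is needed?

16

For a proportion with margin E = 0.1 at 90% confidence, z = 1.645.
n = p̂(1−p̂)(z/E)² = 0.06 × 0.94 × (1.645/0.1)² = 15.26
Round up: n = 16.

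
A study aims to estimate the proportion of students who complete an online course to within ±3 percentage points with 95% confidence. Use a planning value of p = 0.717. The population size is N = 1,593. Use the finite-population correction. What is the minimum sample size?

562

For a proportion with margin E = 0.03 at 95% confidence, z = 1.960.
n = p̂(1−p̂)(z/E)² = 0.717 × 0.283 × (1.960/0.03)² = 866.11 — call this n₀.
Finite-population correction with N = 1,593: n = n₀ / (1 + (n₀−1)/N) = 866.11 / 1.543 = 561.32
Round up: n = 562.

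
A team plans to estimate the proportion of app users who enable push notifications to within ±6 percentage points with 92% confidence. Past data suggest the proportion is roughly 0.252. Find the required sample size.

161

For a proportion with margin E = 0.06 at 92% confidence, z = 1.751.
n = p̂(1−p̂)(z/E)² = 0.252 × 0.748 × (1.751/0.06)² = 160.54
Round up: n = 161.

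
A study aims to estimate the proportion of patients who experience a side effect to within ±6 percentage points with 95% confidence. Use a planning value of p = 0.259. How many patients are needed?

For a proportion with margin E = 0.06 at 95% confidence, z = 1.960.
n = p̂(1−p̂)(z/E)² = 0.259 × 0.741 × (1.960/0.06)² = 204.80
Round up: n = 205.

n = 205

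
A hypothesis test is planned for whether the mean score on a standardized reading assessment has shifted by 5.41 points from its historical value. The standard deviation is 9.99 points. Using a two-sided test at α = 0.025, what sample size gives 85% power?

37

For a one-sample z-test, n = ((z_{α/2} + z_β)·σ/δ)².
z_{α/2} = 2.241 (two-sided α = 0.025); z_β = 1.036 (power 85% → β = 0.15).
n = (3.277 × 9.99 / 5.41)² = 36.62
Round up: n = 37.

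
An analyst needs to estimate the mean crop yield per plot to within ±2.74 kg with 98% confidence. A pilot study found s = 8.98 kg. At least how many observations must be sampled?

n = 59

For a mean, the margin of error is E = z·σ/√n, so n = (zσ/E)².
At 98% confidence, z = 2.326.
n = (2.326 × 8.98 / 2.74)² = 58.11
Round up: n = 59.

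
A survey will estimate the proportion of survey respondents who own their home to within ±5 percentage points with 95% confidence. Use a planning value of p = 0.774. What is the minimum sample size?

269

For a proportion with margin E = 0.05 at 95% confidence, z = 1.960.
n = p̂(1−p̂)(z/E)² = 0.774 × 0.226 × (1.960/0.05)² = 268.80
Round up: n = 269.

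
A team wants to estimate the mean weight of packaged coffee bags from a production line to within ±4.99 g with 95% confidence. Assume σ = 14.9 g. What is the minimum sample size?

35

For a mean, the margin of error is E = z·σ/√n, so n = (zσ/E)².
At 95% confidence, z = 1.960.
n = (1.960 × 14.9 / 4.99)² = 34.25
Round up: n = 35.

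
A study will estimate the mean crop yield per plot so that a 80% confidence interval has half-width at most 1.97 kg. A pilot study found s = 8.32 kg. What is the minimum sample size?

For a mean, the margin of error is E = z·σ/√n, so n = (zσ/E)².
At 80% confidence, z = 1.282.
n = (1.282 × 8.32 / 1.97)² = 29.32
Round up: n = 30.

30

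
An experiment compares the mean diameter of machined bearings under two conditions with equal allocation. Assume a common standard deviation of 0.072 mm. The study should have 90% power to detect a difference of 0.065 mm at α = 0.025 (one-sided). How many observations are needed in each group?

26 per group

For two equal groups, n per group = 2·((z_α + z_β)·σ/δ)².
z_α = 1.960; z_β = 1.282 (power 90%).
n = 2 × (3.242 × 0.072 / 0.065)² = 2 × 12.90 = 25.80
Round up: n = 26 per group.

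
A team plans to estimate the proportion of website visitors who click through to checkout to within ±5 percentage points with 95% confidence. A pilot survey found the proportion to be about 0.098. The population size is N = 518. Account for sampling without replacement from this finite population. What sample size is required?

For a proportion with margin E = 0.05 at 95% confidence, z = 1.960.
n = p̂(1−p̂)(z/E)² = 0.098 × 0.902 × (1.960/0.05)² = 135.83 — call this n₀.
Finite-population correction with N = 518: n = n₀ / (1 + (n₀−1)/N) = 135.83 / 1.26 = 107.80
Round up: n = 108.

108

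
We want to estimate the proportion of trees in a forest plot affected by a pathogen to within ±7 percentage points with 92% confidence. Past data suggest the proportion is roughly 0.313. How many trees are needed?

For a proportion with margin E = 0.07 at 92% confidence, z = 1.751.
n = p̂(1−p̂)(z/E)² = 0.313 × 0.687 × (1.751/0.07)² = 134.55
Round up: n = 135.

135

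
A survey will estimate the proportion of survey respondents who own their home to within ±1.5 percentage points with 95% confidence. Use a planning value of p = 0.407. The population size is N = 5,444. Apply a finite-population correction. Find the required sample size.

For a proportion with margin E = 0.015 at 95% confidence, z = 1.960.
n = p̂(1−p̂)(z/E)² = 0.407 × 0.593 × (1.960/0.015)² = 4120.77 — call this n₀.
Finite-population correction with N = 5,444: n = n₀ / (1 + (n₀−1)/N) = 4120.77 / 1.757 = 2345.34
Round up: n = 2346.

2346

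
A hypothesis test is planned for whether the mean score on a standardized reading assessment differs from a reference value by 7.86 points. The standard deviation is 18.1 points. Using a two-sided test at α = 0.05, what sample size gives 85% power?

48

For a one-sample z-test, n = ((z_{α/2} + z_β)·σ/δ)².
z_{α/2} = 1.960 (two-sided α = 0.05); z_β = 1.036 (power 85% → β = 0.15).
n = (2.996 × 18.1 / 7.86)² = 47.60
Round up: n = 48.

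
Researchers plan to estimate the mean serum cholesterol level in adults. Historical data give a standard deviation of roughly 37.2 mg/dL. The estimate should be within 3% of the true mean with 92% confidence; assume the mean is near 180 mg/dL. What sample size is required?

146

For a mean, the margin of error is E = z·σ/√n, so n = (zσ/E)².
At 92% confidence, z = 1.751.
E = 3% of 180 = 5.4 mg/dL.
n = (1.751 × 37.2 / 5.4)² = 145.50
Round up: n = 146.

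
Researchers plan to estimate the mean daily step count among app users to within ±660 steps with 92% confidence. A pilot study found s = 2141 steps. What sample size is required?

For a mean, the margin of error is E = z·σ/√n, so n = (zσ/E)².
At 92% confidence, z = 1.751.
n = (1.751 × 2141 / 660)² = 32.26
Round up: n = 33.

33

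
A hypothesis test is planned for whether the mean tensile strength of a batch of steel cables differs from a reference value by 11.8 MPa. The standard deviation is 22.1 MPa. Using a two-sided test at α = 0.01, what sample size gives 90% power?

For a one-sample z-test, n = ((z_{α/2} + z_β)·σ/δ)².
z_{α/2} = 2.576 (two-sided α = 0.01); z_β = 1.282 (power 90% → β = 0.1).
n = (3.858 × 22.1 / 11.8)² = 52.21
Round up: n = 53.

53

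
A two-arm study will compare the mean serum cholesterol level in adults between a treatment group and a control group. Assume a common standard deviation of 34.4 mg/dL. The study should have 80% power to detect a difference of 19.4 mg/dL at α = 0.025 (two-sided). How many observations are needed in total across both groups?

120 total

For two equal groups, n per group = 2·((z_{α/2} + z_β)·σ/δ)².
z_{α/2} = 2.241; z_β = 0.842 (power 80%).
n = 2 × (3.083 × 34.4 / 19.4)² = 2 × 29.89 = 59.78
Round up: n = 60 per group.
Total across both groups: 2 × 60 = 120.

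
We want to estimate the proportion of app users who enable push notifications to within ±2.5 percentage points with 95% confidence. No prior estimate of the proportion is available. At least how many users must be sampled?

For a proportion with margin E = 0.025 at 95% confidence, z = 1.960.
With no prior estimate, use p = 0.5, which maximizes p(1−p) at 0.25.
n = 0.25 × (z/E)² = 0.25 × (1.960/0.025)² = 1536.64
Round up: n = 1537.

1537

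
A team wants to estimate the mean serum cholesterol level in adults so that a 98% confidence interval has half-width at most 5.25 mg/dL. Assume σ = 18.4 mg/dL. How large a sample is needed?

67

For a mean, the margin of error is E = z·σ/√n, so n = (zσ/E)².
At 98% confidence, z = 2.326.
n = (2.326 × 18.4 / 5.25)² = 66.46
Round up: n = 67.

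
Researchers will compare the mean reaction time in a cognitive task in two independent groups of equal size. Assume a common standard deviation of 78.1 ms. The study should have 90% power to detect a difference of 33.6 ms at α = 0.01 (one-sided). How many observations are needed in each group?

141 per group

For two equal groups, n per group = 2·((z_α + z_β)·σ/δ)².
z_α = 2.326; z_β = 1.282 (power 90%).
n = 2 × (3.608 × 78.1 / 33.6)² = 2 × 70.33 = 140.66
Round up: n = 141 per group.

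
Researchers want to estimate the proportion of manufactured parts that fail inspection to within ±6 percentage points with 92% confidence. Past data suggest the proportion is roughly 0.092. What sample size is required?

For a proportion with margin E = 0.06 at 92% confidence, z = 1.751.
n = p̂(1−p̂)(z/E)² = 0.092 × 0.908 × (1.751/0.06)² = 71.14
Round up: n = 72.

72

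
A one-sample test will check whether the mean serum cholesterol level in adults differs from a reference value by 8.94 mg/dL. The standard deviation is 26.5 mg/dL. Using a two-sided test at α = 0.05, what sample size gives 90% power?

93

For a one-sample z-test, n = ((z_{α/2} + z_β)·σ/δ)².
z_{α/2} = 1.960 (two-sided α = 0.05); z_β = 1.282 (power 90% → β = 0.1).
n = (3.242 × 26.5 / 8.94)² = 92.35
Round up: n = 93.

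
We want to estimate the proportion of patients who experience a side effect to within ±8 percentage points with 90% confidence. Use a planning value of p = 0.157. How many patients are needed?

n = 56

For a proportion with margin E = 0.08 at 90% confidence, z = 1.645.
n = p̂(1−p̂)(z/E)² = 0.157 × 0.843 × (1.645/0.08)² = 55.96
Round up: n = 56.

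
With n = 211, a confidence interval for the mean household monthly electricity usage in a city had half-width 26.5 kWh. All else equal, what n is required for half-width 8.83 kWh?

1901

Margin of error scales as 1/√n, so n₂ = n₁·(E₁/E₂)².
n₂ = 211 × (26.5/8.83)² = 211 × 9.007 = 1900.48
Round up: n₂ = 1901.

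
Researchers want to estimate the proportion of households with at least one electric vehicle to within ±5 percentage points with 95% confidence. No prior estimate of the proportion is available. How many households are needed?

385

For a proportion with margin E = 0.05 at 95% confidence, z = 1.960.
With no prior estimate, use p = 0.5, which maximizes p(1−p) at 0.25.
n = 0.25 × (z/E)² = 0.25 × (1.960/0.05)² = 384.16
Round up: n = 385.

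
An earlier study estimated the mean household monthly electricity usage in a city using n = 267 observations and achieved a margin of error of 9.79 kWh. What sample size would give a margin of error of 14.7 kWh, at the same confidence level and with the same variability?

n = 119

Margin of error scales as 1/√n, so n₂ = n₁·(E₁/E₂)².
n₂ = 267 × (9.79/14.7)² = 267 × 0.4435 = 118.41
Round up: n₂ = 119.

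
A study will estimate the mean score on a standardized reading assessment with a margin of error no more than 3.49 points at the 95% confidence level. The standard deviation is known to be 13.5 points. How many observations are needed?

For a mean, the margin of error is E = z·σ/√n, so n = (zσ/E)².
At 95% confidence, z = 1.960.
n = (1.960 × 13.5 / 3.49)² = 57.48
Round up: n = 58.

n = 58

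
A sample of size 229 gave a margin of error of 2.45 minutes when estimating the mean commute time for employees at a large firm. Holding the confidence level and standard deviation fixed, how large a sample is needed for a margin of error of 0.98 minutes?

1432

Margin of error scales as 1/√n, so n₂ = n₁·(E₁/E₂)².
n₂ = 229 × (2.45/0.98)² = 229 × 6.25 = 1431.25
Round up: n₂ = 1432.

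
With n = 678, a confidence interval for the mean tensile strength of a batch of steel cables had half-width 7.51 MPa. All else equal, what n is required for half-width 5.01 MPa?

Margin of error scales as 1/√n, so n₂ = n₁·(E₁/E₂)².
n₂ = 678 × (7.51/5.01)² = 678 × 2.247 = 1523.47
Round up: n₂ = 1524.

1524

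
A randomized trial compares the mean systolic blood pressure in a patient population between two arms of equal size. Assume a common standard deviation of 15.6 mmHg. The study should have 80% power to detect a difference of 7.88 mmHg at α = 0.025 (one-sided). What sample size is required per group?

62 per group

For two equal groups, n per group = 2·((z_α + z_β)·σ/δ)².
z_α = 1.960; z_β = 0.842 (power 80%).
n = 2 × (2.802 × 15.6 / 7.88)² = 2 × 30.77 = 61.54
Round up: n = 62 per group.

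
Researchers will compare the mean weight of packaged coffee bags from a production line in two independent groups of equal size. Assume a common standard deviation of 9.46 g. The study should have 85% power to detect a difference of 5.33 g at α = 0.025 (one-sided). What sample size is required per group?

For two equal groups, n per group = 2·((z_α + z_β)·σ/δ)².
z_α = 1.960; z_β = 1.036 (power 85%).
n = 2 × (2.996 × 9.46 / 5.33)² = 2 × 28.28 = 56.56
Round up: n = 57 per group.

57 per group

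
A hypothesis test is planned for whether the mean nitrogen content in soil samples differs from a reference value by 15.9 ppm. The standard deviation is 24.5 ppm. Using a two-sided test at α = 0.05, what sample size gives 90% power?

For a one-sample z-test, n = ((z_{α/2} + z_β)·σ/δ)².
z_{α/2} = 1.960 (two-sided α = 0.05); z_β = 1.282 (power 90% → β = 0.1).
n = (3.242 × 24.5 / 15.9)² = 24.96
Round up: n = 25.

25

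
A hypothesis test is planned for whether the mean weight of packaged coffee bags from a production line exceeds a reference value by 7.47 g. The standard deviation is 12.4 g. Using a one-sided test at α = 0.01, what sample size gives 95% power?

44

For a one-sample z-test, n = ((z_α + z_β)·σ/δ)².
z_α = 2.326 (one-sided α = 0.01); z_β = 1.645 (power 95% → β = 0.05).
n = (3.971 × 12.4 / 7.47)² = 43.45
Round up: n = 44.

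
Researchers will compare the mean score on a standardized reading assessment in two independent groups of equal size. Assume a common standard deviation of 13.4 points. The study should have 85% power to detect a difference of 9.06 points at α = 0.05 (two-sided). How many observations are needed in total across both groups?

80 total

For two equal groups, n per group = 2·((z_{α/2} + z_β)·σ/δ)².
z_{α/2} = 1.960; z_β = 1.036 (power 85%).
n = 2 × (2.996 × 13.4 / 9.06)² = 2 × 19.64 = 39.28
Round up: n = 40 per group.
Total across both groups: 2 × 40 = 80.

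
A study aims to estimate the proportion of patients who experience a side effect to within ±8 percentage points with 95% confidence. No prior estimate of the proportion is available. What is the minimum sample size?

151

For a proportion with margin E = 0.08 at 95% confidence, z = 1.960.
With no prior estimate, use p = 0.5, which maximizes p(1−p) at 0.25.
n = 0.25 × (z/E)² = 0.25 × (1.960/0.08)² = 150.06
Round up: n = 151.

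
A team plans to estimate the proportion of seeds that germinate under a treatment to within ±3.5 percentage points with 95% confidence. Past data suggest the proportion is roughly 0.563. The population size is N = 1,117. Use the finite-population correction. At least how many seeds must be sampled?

457

For a proportion with margin E = 0.035 at 95% confidence, z = 1.960.
n = p̂(1−p̂)(z/E)² = 0.563 × 0.437 × (1.960/0.035)² = 771.55 — call this n₀.
Finite-population correction with N = 1,117: n = n₀ / (1 + (n₀−1)/N) = 771.55 / 1.69 = 456.54
Round up: n = 457.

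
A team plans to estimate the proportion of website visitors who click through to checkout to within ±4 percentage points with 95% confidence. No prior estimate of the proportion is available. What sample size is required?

For a proportion with margin E = 0.04 at 95% confidence, z = 1.960.
With no prior estimate, use p = 0.5, which maximizes p(1−p) at 0.25.
n = 0.25 × (z/E)² = 0.25 × (1.960/0.04)² = 600.25
Round up: n = 601.

601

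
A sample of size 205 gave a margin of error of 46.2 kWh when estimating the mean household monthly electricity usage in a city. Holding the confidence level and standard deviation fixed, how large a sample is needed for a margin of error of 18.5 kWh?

1279

Margin of error scales as 1/√n, so n₂ = n₁·(E₁/E₂)².
n₂ = 205 × (46.2/18.5)² = 205 × 6.236 = 1278.38
Round up: n₂ = 1279.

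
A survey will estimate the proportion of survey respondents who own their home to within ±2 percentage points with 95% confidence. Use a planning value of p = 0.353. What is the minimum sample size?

2194

For a proportion with margin E = 0.02 at 95% confidence, z = 1.960.
n = p̂(1−p̂)(z/E)² = 0.353 × 0.647 × (1.960/0.02)² = 2193.47
Round up: n = 2194.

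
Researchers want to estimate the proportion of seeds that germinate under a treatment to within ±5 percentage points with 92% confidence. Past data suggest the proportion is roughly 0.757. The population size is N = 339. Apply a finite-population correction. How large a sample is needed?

For a proportion with margin E = 0.05 at 92% confidence, z = 1.751.
n = p̂(1−p̂)(z/E)² = 0.757 × 0.243 × (1.751/0.05)² = 225.60 — call this n₀.
Finite-population correction with N = 339: n = n₀ / (1 + (n₀−1)/N) = 225.60 / 1.663 = 135.66
Round up: n = 136.

136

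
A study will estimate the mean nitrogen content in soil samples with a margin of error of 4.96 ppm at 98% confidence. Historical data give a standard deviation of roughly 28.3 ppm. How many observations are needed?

177

For a mean, the margin of error is E = z·σ/√n, so n = (zσ/E)².
At 98% confidence, z = 2.326.
n = (2.326 × 28.3 / 4.96)² = 176.13
Round up: n = 177.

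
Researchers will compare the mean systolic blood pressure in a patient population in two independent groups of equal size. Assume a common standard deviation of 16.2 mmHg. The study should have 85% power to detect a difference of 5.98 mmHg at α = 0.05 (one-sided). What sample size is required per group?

For two equal groups, n per group = 2·((z_α + z_β)·σ/δ)².
z_α = 1.645; z_β = 1.036 (power 85%).
n = 2 × (2.681 × 16.2 / 5.98)² = 2 × 52.75 = 105.50
Round up: n = 106 per group.

106 per group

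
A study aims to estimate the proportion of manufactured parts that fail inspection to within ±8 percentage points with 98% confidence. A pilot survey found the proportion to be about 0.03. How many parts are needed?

n = 25

For a proportion with margin E = 0.08 at 98% confidence, z = 2.326.
n = p̂(1−p̂)(z/E)² = 0.03 × 0.97 × (2.326/0.08)² = 24.60
Round up: n = 25.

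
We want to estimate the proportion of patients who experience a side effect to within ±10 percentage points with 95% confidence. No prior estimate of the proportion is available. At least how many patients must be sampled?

For a proportion with margin E = 0.1 at 95% confidence, z = 1.960.
With no prior estimate, use p = 0.5, which maximizes p(1−p) at 0.25.
n = 0.25 × (z/E)² = 0.25 × (1.960/0.1)² = 96.04
Round up: n = 97.

97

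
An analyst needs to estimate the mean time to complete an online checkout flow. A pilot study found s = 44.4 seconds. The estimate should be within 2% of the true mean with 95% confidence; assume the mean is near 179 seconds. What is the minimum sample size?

n = 591

For a mean, the margin of error is E = z·σ/√n, so n = (zσ/E)².
At 95% confidence, z = 1.960.
E = 2% of 179 = 3.58 seconds.
n = (1.960 × 44.4 / 3.58)² = 590.90
Round up: n = 591.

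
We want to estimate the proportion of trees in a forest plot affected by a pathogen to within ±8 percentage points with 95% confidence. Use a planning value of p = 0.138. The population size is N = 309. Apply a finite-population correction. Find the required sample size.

59

For a proportion with margin E = 0.08 at 95% confidence, z = 1.960.
n = p̂(1−p̂)(z/E)² = 0.138 × 0.862 × (1.960/0.08)² = 71.40 — call this n₀.
Finite-population correction with N = 309: n = n₀ / (1 + (n₀−1)/N) = 71.40 / 1.228 = 58.14
Round up: n = 59.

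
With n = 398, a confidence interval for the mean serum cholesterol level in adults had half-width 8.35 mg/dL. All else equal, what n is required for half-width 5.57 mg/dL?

895

Margin of error scales as 1/√n, so n₂ = n₁·(E₁/E₂)².
n₂ = 398 × (8.35/5.57)² = 398 × 2.247 = 894.31
Round up: n₂ = 895.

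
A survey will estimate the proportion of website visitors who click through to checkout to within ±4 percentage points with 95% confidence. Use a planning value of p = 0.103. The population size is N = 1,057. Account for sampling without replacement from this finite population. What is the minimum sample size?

For a proportion with margin E = 0.04 at 95% confidence, z = 1.960.
n = p̂(1−p̂)(z/E)² = 0.103 × 0.897 × (1.960/0.04)² = 221.83 — call this n₀.
Finite-population correction with N = 1,057: n = n₀ / (1 + (n₀−1)/N) = 221.83 / 1.209 = 183.48
Round up: n = 184.

184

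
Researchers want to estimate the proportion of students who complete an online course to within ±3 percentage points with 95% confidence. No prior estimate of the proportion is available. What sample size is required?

For a proportion with margin E = 0.03 at 95% confidence, z = 1.960.
With no prior estimate, use p = 0.5, which maximizes p(1−p) at 0.25.
n = 0.25 × (z/E)² = 0.25 × (1.960/0.03)² = 1067.11
Round up: n = 1068.

1068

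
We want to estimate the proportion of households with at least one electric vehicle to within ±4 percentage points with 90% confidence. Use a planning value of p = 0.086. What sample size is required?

133

For a proportion with margin E = 0.04 at 90% confidence, z = 1.645.
n = p̂(1−p̂)(z/E)² = 0.086 × 0.914 × (1.645/0.04)² = 132.94
Round up: n = 133.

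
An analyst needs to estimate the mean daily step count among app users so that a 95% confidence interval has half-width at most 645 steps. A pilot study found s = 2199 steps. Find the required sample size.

45

For a mean, the margin of error is E = z·σ/√n, so n = (zσ/E)².
At 95% confidence, z = 1.960.
n = (1.960 × 2199 / 645)² = 44.65
Round up: n = 45.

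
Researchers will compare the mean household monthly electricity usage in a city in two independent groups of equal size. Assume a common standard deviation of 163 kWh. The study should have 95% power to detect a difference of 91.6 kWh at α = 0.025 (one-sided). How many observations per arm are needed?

For two equal groups, n per group = 2·((z_α + z_β)·σ/δ)².
z_α = 1.960; z_β = 1.645 (power 95%).
n = 2 × (3.605 × 163 / 91.6)² = 2 × 41.15 = 82.30
Round up: n = 83 per group.

83 per group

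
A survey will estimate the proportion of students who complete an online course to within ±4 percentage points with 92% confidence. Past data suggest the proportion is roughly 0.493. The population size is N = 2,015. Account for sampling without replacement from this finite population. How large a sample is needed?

For a proportion with margin E = 0.04 at 92% confidence, z = 1.751.
n = p̂(1−p̂)(z/E)² = 0.493 × 0.507 × (1.751/0.04)² = 478.97 — call this n₀.
Finite-population correction with N = 2,015: n = n₀ / (1 + (n₀−1)/N) = 478.97 / 1.237 = 387.20
Round up: n = 388.

388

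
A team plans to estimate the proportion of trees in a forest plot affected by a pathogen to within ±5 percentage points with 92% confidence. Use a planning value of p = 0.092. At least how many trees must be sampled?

103

For a proportion with margin E = 0.05 at 92% confidence, z = 1.751.
n = p̂(1−p̂)(z/E)² = 0.092 × 0.908 × (1.751/0.05)² = 102.45
Round up: n = 103.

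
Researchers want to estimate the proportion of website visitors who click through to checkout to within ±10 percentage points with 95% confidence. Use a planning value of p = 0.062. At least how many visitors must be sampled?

For a proportion with margin E = 0.1 at 95% confidence, z = 1.960.
n = p̂(1−p̂)(z/E)² = 0.062 × 0.938 × (1.960/0.1)² = 22.34
Round up: n = 23.

23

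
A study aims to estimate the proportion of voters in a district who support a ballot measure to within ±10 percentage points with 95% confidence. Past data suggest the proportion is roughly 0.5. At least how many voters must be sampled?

For a proportion with margin E = 0.1 at 95% confidence, z = 1.960.
n = p̂(1−p̂)(z/E)² = 0.5 × 0.5 × (1.960/0.1)² = 96.04
Round up: n = 97.

n = 97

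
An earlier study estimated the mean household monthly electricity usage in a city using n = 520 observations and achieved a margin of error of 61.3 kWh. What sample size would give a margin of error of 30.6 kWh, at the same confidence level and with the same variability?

2087

Margin of error scales as 1/√n, so n₂ = n₁·(E₁/E₂)².
n₂ = 520 × (61.3/30.6)² = 520 × 4.013 = 2086.76
Round up: n₂ = 2087.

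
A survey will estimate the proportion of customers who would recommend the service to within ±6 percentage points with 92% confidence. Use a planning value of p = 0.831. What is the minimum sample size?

120

For a proportion with margin E = 0.06 at 92% confidence, z = 1.751.
n = p̂(1−p̂)(z/E)² = 0.831 × 0.169 × (1.751/0.06)² = 119.61
Round up: n = 120.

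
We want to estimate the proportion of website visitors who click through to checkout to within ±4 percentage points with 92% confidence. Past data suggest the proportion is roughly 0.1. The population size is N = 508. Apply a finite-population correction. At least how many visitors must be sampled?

129

For a proportion with margin E = 0.04 at 92% confidence, z = 1.751.
n = p̂(1−p̂)(z/E)² = 0.1 × 0.9 × (1.751/0.04)² = 172.46 — call this n₀.
Finite-population correction with N = 508: n = n₀ / (1 + (n₀−1)/N) = 172.46 / 1.338 = 128.89
Round up: n = 129.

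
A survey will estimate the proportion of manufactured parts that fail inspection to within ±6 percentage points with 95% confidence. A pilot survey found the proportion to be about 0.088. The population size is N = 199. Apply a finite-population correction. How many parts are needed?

61

For a proportion with margin E = 0.06 at 95% confidence, z = 1.960.
n = p̂(1−p̂)(z/E)² = 0.088 × 0.912 × (1.960/0.06)² = 85.64 — call this n₀.
Finite-population correction with N = 199: n = n₀ / (1 + (n₀−1)/N) = 85.64 / 1.425 = 60.10
Round up: n = 61.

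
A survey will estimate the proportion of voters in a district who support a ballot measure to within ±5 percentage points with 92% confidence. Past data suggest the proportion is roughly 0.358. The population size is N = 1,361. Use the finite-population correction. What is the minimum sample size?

n = 234

For a proportion with margin E = 0.05 at 92% confidence, z = 1.751.
n = p̂(1−p̂)(z/E)² = 0.358 × 0.642 × (1.751/0.05)² = 281.87 — call this n₀.
Finite-population correction with N = 1,361: n = n₀ / (1 + (n₀−1)/N) = 281.87 / 1.206 = 233.72
Round up: n = 234.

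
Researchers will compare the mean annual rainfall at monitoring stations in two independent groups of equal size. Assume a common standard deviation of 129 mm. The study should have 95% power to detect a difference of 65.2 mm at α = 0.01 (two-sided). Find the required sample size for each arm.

140 per group

For two equal groups, n per group = 2·((z_{α/2} + z_β)·σ/δ)².
z_{α/2} = 2.576; z_β = 1.645 (power 95%).
n = 2 × (4.221 × 129 / 65.2)² = 2 × 69.75 = 139.50
Round up: n = 140 per group.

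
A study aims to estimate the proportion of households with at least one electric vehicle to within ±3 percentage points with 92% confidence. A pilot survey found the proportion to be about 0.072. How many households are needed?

For a proportion with margin E = 0.03 at 92% confidence, z = 1.751.
n = p̂(1−p̂)(z/E)² = 0.072 × 0.928 × (1.751/0.03)² = 227.62
Round up: n = 228.

228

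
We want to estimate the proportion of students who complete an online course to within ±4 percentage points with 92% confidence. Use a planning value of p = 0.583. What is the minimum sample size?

For a proportion with margin E = 0.04 at 92% confidence, z = 1.751.
n = p̂(1−p̂)(z/E)² = 0.583 × 0.417 × (1.751/0.04)² = 465.86
Round up: n = 466.

466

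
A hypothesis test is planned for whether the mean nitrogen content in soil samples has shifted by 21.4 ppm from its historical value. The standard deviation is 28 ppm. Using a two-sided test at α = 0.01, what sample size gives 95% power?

For a one-sample z-test, n = ((z_{α/2} + z_β)·σ/δ)².
z_{α/2} = 2.576 (two-sided α = 0.01); z_β = 1.645 (power 95% → β = 0.05).
n = (4.221 × 28 / 21.4)² = 30.50
Round up: n = 31.

n = 31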